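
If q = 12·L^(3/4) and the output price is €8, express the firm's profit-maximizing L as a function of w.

MP_L = (3/4)·12·L^(-1/4) = 9·L^(-1/4).
Setting P·MP_L = w: 72·L^(-1/4) = w.
Solving for L: L^(-1/4) = w/72, so L = (72/w)^(4).

L(w) = (72/w)^(4)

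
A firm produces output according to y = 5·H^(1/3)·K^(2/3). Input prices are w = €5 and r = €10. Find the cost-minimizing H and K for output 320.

H* = 64, K* = 64

Cost minimization requires the marginal rate of technical substitution to equal the input-price ratio: MP_H/MP_K = w/r.
Here MP_H/MP_K = (1/3)·(K/H)/(2/3) = 0.5·(K/H). Setting this equal to 5/10 = 0.5 gives K = H.
Substituting into y = 320: 5·H^(1/3)·(H)^(2/3) = 320.
Solving, H = 64 and K = 64.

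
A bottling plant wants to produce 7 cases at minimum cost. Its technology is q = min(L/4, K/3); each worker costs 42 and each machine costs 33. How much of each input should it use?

L* = 28, K* = 21

With a fixed-proportions technology, the cost-minimizing bundle uses no slack in either input: L/4 = K/3 = q.
So L = 4·7 = 28 and K = 3·7 = 21.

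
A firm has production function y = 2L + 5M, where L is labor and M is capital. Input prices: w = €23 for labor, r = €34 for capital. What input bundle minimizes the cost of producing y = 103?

L* = 0, M* = 20.6

The inputs are perfect substitutes, so the firm uses whichever has the lower cost per unit of output.
Cost per unit of output via L is w/2 = 11.5; via M it is r/5 = 6.8. M is cheaper.
Producing y = 103 with M alone: L = 0, M = 20.6.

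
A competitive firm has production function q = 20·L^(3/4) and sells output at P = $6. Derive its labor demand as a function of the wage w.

L(w) = (90/w)^(4)

MP_L = (3/4)·20·L^(-1/4) = 15·L^(-1/4).
Setting P·MP_L = w: 90·L^(-1/4) = w.
Solving for L: L^(-1/4) = w/90, so L = (90/w)^(4).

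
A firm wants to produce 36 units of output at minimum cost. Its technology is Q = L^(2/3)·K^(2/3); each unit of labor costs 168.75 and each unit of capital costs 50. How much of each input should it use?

Cost minimization requires the marginal rate of technical substitution to equal the input-price ratio: MP_L/MP_K = w/r.
Here MP_L/MP_K = (2/3)·(K/L)/(2/3) = (K/L). Setting this equal to 168.75/50 = 3.375 gives K = 3.375L.
Substituting into Q = 36: L^(2/3)·(3.375L)^(2/3) = 36.
Solving, L = 8 and K = 27.

L* = 8, K* = 27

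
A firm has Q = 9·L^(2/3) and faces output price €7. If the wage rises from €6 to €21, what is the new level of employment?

From P·MP_L = w with MP_L = 6·L^(-1/3), the labor demand is L(w) = (42/w)^(3).
At w = 6: L = 343. At w = 21: L = 8.

L* = 8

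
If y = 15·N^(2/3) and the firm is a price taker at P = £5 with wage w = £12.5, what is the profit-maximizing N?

N* = 64

MP_N = (2/3)·15·N^(-1/3) = 10·N^(-1/3).
Profit maximization for a price taker requires P·MP_N = w: 5·10·N^(-1/3) = 12.5.
So N^(-1/3) = 0.25, which gives N = 64.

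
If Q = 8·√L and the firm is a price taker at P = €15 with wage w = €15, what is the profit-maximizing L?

L* = 16

MP_L = (1/2)·8·L^(-1/2) = 4·L^(-1/2).
Profit maximization for a price taker requires P·MP_L = w: 15·4·L^(-1/2) = 15.
So L^(-1/2) = 0.25, which gives L = 16.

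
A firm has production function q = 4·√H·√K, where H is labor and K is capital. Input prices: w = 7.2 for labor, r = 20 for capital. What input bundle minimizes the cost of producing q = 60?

Cost minimization requires the marginal rate of technical substitution to equal the input-price ratio: MP_H/MP_K = w/r.
Here MP_H/MP_K = (1/2)·(K/H)/(1/2) = (K/H). Setting this equal to 7.2/20 = 0.36 gives K = 0.36H.
Substituting into q = 60: 4·H^(1/2)·(0.36H)^(1/2) = 60.
Solving, H = 25 and K = 9.

H* = 25, K* = 9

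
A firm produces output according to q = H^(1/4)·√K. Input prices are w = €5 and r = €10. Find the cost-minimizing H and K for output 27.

H* = 81, K* = 81

Cost minimization requires the marginal rate of technical substitution to equal the input-price ratio: MP_H/MP_K = w/r.
Here MP_H/MP_K = (1/4)·(K/H)/(1/2) = 0.5·(K/H). Setting this equal to 5/10 = 0.5 gives K = H.
Substituting into q = 27: H^(1/4)·(H)^(1/2) = 27.
Solving, H = 81 and K = 81.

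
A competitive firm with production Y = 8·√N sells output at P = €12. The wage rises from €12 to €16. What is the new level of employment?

N* = 9

From P·MP_N = w with MP_N = 4·N^(-1/2), the labor demand is N(w) = (48/w)^(2).
At w = 12: N = 16. At w = 16: N = 9.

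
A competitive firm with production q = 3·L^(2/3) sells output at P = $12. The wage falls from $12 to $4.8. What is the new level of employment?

L* = 125

From P·MP_L = w with MP_L = 2·L^(-1/3), the labor demand is L(w) = (24/w)^(3).
At w = 12: L = 8. At w = 4.8: L = 125.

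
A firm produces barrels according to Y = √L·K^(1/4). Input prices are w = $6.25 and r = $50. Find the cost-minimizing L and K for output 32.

L* = 256, K* = 16

Cost minimization requires the marginal rate of technical substitution to equal the input-price ratio: MP_L/MP_K = w/r.
Here MP_L/MP_K = (1/2)·(K/L)/(1/4) = 2·(K/L). Setting this equal to 6.25/50 = 0.125 gives K = 0.0625L.
Substituting into Y = 32: L^(1/2)·(0.0625L)^(1/4) = 32.
Solving, L = 256 and K = 16.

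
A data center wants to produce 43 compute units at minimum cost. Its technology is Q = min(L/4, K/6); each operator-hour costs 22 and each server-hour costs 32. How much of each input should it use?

L* = 172, K* = 258

With a fixed-proportions technology, the cost-minimizing bundle uses no slack in either input: L/4 = K/6 = Q.
So L = 4·43 = 172 and K = 6·43 = 258.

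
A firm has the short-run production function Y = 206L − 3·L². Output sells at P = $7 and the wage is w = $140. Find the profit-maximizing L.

The marginal product of L is MP_L = 206 − 6L.
A price-taking firm hires until the value of the marginal product equals the wage: P·MP_L = w, so 7·(206 − 6L) = 140.
Then 206 − 6L = 20, giving L = 31.

L* = 31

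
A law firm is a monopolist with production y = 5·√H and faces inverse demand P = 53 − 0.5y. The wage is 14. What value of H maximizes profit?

Marginal revenue from the inverse demand is MR = 53 − y.
The marginal product is MP_H = 2.5·H^(-1/2).
A monopolist hires until marginal revenue product equals the wage: MR·MP_H = w.
At H, y = 5·√H. Substituting and solving: (53 − 5·√H)·2.5·H^(-1/2) = 14 gives H = 25.

H* = 25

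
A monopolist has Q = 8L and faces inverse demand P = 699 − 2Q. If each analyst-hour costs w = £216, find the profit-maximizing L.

L* = 21

Marginal revenue from the inverse demand is MR = 699 − 4Q.
The marginal product is MP_L = 8.
A monopolist hires until marginal revenue product equals the wage: MR·MP_L = w.
(699 − 32L)·8 = 216, so L = 21.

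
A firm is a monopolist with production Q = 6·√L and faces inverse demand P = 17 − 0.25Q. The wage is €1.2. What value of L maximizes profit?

Marginal revenue from the inverse demand is MR = 17 − 0.5Q.
The marginal product is MP_L = 3·L^(-1/2).
A monopolist hires until marginal revenue product equals the wage: MR·MP_L = w.
At L, Q = 6·√L. Substituting and solving: (17 − 3·√L)·3·L^(-1/2) = 1.2 gives L = 25.

L* = 25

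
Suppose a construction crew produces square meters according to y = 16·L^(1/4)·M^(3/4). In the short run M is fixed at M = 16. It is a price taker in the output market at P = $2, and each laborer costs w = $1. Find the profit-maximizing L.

With M = 16, MP_L = (1/4)·16·L^(-3/4)·16^(3/4) = 32·L^(-3/4).
Profit maximization for a price taker requires P·MP_L = w: 2·32·L^(-3/4) = 1.
So L^(-3/4) = 0.015625, which gives L = 256.

L* = 256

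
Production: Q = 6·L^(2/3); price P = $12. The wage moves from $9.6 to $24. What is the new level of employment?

L* = 8

From P·MP_L = w with MP_L = 4·L^(-1/3), the labor demand is L(w) = (48/w)^(3).
At w = 9.6: L = 125. At w = 24: L = 8.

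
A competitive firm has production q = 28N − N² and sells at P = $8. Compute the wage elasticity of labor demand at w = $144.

From P·MP_N = w with MP_N = 28 − 2N, labor demand is N(w) = (28 − w/8)/2.
dN/dw = −1/(16) = -0.0625.
At w = 144, N = 5, so ε = (dN/dw)·(w/N) = (-0.0625)·(144/5) = -1.8.

ε = -1.8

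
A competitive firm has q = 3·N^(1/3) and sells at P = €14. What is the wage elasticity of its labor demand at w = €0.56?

MP_N = (1/3)·3·N^(-2/3), so P·MP_N = w gives 14·N^(-2/3) = w.
Solving, N(w) = (14/w)^(3/2). This is a constant-elasticity form: N ∝ w^(−3/2), so ε = −3/2.

ε = -1.5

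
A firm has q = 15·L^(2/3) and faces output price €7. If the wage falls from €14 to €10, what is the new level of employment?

L* = 343

From P·MP_L = w with MP_L = 10·L^(-1/3), the labor demand is L(w) = (70/w)^(3).
At w = 14: L = 125. At w = 10: L = 343.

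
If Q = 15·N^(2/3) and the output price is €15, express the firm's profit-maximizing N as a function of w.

MP_N = (2/3)·15·N^(-1/3) = 10·N^(-1/3).
Setting P·MP_N = w: 150·N^(-1/3) = w.
Solving for N: N^(-1/3) = w/150, so N = (150/w)^(3).

N(w) = 3375000/w³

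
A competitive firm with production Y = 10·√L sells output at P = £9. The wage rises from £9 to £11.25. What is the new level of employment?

From P·MP_L = w with MP_L = 5·L^(-1/2), the labor demand is L(w) = (45/w)^(2).
At w = 9: L = 25. At w = 11.25: L = 16.

L* = 16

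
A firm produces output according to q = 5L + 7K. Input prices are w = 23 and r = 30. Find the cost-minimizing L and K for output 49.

The inputs are perfect substitutes, so the firm uses whichever has the lower cost per unit of output.
Cost per unit of output via L is w/5 = 4.6; via K it is r/7 = 30/7. K is cheaper.
Producing q = 49 with K alone: L = 0, K = 7.

L* = 0, K* = 7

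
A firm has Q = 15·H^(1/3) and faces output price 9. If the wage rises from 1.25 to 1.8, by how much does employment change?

ΔH = -91

From P·MP_H = w with MP_H = 5·H^(-2/3), the labor demand is H(w) = (45/w)^(3/2).
At w = 1.25: H = 216. At w = 1.8: H = 125.
ΔH = 125 − 216 = -91.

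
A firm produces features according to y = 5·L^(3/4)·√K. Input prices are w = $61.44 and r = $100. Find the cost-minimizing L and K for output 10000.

Cost minimization requires the marginal rate of technical substitution to equal the input-price ratio: MP_L/MP_K = w/r.
Here MP_L/MP_K = (3/4)·(K/L)/(1/2) = 1.5·(K/L). Setting this equal to 61.44/100 = 0.6144 gives K = 0.4096L.
Substituting into y = 10000: 5·L^(3/4)·(0.4096L)^(1/2) = 10000.
Solving, L = 625 and K = 256.

L* = 625, K* = 256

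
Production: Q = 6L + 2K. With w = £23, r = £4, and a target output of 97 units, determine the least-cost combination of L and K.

The inputs are perfect substitutes, so the firm uses whichever has the lower cost per unit of output.
Cost per unit of output via L is w/6 = 23/6; via K it is r/2 = 2. K is cheaper.
Producing Q = 97 with K alone: L = 0, K = 48.5.

L* = 0, K* = 48.5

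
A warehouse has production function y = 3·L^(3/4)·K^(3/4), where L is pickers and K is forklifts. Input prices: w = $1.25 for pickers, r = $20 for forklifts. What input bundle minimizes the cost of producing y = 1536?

L* = 256, K* = 16

Cost minimization requires the marginal rate of technical substitution to equal the input-price ratio: MP_L/MP_K = w/r.
Here MP_L/MP_K = (3/4)·(K/L)/(3/4) = (K/L). Setting this equal to 1.25/20 = 0.0625 gives K = 0.0625L.
Substituting into y = 1536: 3·L^(3/4)·(0.0625L)^(3/4) = 1536.
Solving, L = 256 and K = 16.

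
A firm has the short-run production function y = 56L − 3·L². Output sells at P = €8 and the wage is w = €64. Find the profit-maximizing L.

The marginal product of L is MP_L = 56 − 6L.
A price-taking firm hires until the value of the marginal product equals the wage: P·MP_L = w, so 8·(56 − 6L) = 64.
Then 56 − 6L = 8, giving L = 8.

L* = 8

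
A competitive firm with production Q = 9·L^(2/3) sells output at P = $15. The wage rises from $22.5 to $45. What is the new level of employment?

From P·MP_L = w with MP_L = 6·L^(-1/3), the labor demand is L(w) = (90/w)^(3).
At w = 22.5: L = 64. At w = 45: L = 8.

L* = 8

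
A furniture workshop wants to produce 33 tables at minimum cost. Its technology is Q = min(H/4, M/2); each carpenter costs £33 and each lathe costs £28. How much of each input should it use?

With a fixed-proportions technology, the cost-minimizing bundle uses no slack in either input: H/4 = M/2 = Q.
So H = 4·33 = 132 and M = 2·33 = 66.

H* = 132, M* = 66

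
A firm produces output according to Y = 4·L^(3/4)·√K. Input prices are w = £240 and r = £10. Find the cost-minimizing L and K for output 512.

L* = 16, K* = 256

Cost minimization requires the marginal rate of technical substitution to equal the input-price ratio: MP_L/MP_K = w/r.
Here MP_L/MP_K = (3/4)·(K/L)/(1/2) = 1.5·(K/L). Setting this equal to 240/10 = 24 gives K = 16L.
Substituting into Y = 512: 4·L^(3/4)·(16L)^(1/2) = 512.
Solving, L = 16 and K = 256.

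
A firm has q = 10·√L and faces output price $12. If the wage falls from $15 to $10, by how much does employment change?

ΔL = 20

From P·MP_L = w with MP_L = 5·L^(-1/2), the labor demand is L(w) = (60/w)^(2).
At w = 15: L = 16. At w = 10: L = 36.
ΔL = 36 − 16 = 20.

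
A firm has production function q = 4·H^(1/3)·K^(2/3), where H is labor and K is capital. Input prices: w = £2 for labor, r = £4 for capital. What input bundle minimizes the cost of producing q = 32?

Cost minimization requires the marginal rate of technical substitution to equal the input-price ratio: MP_H/MP_K = w/r.
Here MP_H/MP_K = (1/3)·(K/H)/(2/3) = 0.5·(K/H). Setting this equal to 2/4 = 0.5 gives K = H.
Substituting into q = 32: 4·H^(1/3)·(H)^(2/3) = 32.
Solving, H = 8 and K = 8.

H* = 8, K* = 8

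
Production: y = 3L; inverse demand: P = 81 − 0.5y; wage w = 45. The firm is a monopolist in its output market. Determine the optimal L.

Marginal revenue from the inverse demand is MR = 81 − y.
The marginal product is MP_L = 3.
A monopolist hires until marginal revenue product equals the wage: MR·MP_L = w.
(81 − 3L)·3 = 45, so L = 22.

L* = 22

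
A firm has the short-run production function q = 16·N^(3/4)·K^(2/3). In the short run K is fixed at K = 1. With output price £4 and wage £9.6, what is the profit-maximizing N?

N* = 625

With K = 1, MP_N = (3/4)·16·N^(-1/4)·1^(2/3) = 12·N^(-1/4).
Profit maximization for a price taker requires P·MP_N = w: 4·12·N^(-1/4) = 9.6.
So N^(-1/4) = 0.2, which gives N = 625.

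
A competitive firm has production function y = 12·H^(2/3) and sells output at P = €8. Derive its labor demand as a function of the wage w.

H(w) = 262144/w³

MP_H = (2/3)·12·H^(-1/3) = 8·H^(-1/3).
Setting P·MP_H = w: 64·H^(-1/3) = w.
Solving for H: H^(-1/3) = w/64, so H = (64/w)^(3).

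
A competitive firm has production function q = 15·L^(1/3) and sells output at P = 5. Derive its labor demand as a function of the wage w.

MP_L = (1/3)·15·L^(-2/3) = 5·L^(-2/3).
Setting P·MP_L = w: 25·L^(-2/3) = w.
Solving for L: L^(-2/3) = w/25, so L = (25/w)^(3/2).

L(w) = (25/w)^(3/2)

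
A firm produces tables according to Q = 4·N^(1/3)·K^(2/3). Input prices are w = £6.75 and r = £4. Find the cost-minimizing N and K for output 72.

Cost minimization requires the marginal rate of technical substitution to equal the input-price ratio: MP_N/MP_K = w/r.
Here MP_N/MP_K = (1/3)·(K/N)/(2/3) = 0.5·(K/N). Setting this equal to 6.75/4 = 1.6875 gives K = 3.375N.
Substituting into Q = 72: 4·N^(1/3)·(3.375N)^(2/3) = 72.
Solving, N = 8 and K = 27.

N* = 8, K* = 27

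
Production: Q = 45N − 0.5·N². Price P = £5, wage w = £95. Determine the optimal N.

N* = 26

The marginal product of N is MP_N = 45 − N.
A price-taking firm hires until the value of the marginal product equals the wage: P·MP_N = w, so 5·(45 − N) = 95.
Then 45 − N = 19, giving N = 26.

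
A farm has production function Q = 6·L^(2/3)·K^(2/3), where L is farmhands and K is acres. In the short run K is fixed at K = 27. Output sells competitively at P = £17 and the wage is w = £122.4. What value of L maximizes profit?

L* = 125

With K = 27, MP_L = (2/3)·6·L^(-1/3)·27^(2/3) = 36·L^(-1/3).
Profit maximization for a price taker requires P·MP_L = w: 17·36·L^(-1/3) = 122.4.
So L^(-1/3) = 0.2, which gives L = 125.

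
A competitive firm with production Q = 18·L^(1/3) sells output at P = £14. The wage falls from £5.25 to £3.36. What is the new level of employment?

L* = 125

From P·MP_L = w with MP_L = 6·L^(-2/3), the labor demand is L(w) = (84/w)^(3/2).
At w = 5.25: L = 64. At w = 3.36: L = 125.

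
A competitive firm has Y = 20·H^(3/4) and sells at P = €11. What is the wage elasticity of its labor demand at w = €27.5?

MP_H = (3/4)·20·H^(-1/4), so P·MP_H = w gives 165·H^(-1/4) = w.
Solving, H(w) = (165/w)^(4). This is a constant-elasticity form: H ∝ w^(−4), so ε = −4.

ε = -4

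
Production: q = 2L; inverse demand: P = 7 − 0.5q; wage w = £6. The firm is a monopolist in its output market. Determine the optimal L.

Marginal revenue from the inverse demand is MR = 7 − q.
The marginal product is MP_L = 2.
A monopolist hires until marginal revenue product equals the wage: MR·MP_L = w.
(7 − 2L)·2 = 6, so L = 2.

L* = 2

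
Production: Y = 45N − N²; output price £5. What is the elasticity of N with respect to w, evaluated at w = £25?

From P·MP_N = w with MP_N = 45 − 2N, labor demand is N(w) = (45 − w/5)/2.
dN/dw = −1/(10) = -0.1.
At w = 25, N = 20, so ε = (dN/dw)·(w/N) = (-0.1)·(25/20) = -0.125.

ε = -0.125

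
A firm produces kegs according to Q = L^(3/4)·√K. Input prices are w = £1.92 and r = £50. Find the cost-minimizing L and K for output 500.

L* = 625, K* = 16

Cost minimization requires the marginal rate of technical substitution to equal the input-price ratio: MP_L/MP_K = w/r.
Here MP_L/MP_K = (3/4)·(K/L)/(1/2) = 1.5·(K/L). Setting this equal to 1.92/50 = 0.0384 gives K = 0.0256L.
Substituting into Q = 500: L^(3/4)·(0.0256L)^(1/2) = 500.
Solving, L = 625 and K = 16.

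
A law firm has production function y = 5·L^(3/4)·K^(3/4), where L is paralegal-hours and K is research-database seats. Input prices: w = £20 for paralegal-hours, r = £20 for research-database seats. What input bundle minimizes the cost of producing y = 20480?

L* = 256, K* = 256

Cost minimization requires the marginal rate of technical substitution to equal the input-price ratio: MP_L/MP_K = w/r.
Here MP_L/MP_K = (3/4)·(K/L)/(3/4) = (K/L). Setting this equal to 20/20 = 1 gives K = L.
Substituting into y = 20480: 5·L^(3/4)·(L)^(3/4) = 20480.
Solving, L = 256 and K = 256.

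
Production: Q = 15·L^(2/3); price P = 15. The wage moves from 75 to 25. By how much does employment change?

From P·MP_L = w with MP_L = 10·L^(-1/3), the labor demand is L(w) = (150/w)^(3).
At w = 75: L = 8. At w = 25: L = 216.
ΔL = 216 − 8 = 208.

ΔL = 208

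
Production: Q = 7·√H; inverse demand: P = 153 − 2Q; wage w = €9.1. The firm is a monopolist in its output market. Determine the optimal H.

Marginal revenue from the inverse demand is MR = 153 − 4Q.
The marginal product is MP_H = 3.5·H^(-1/2).
A monopolist hires until marginal revenue product equals the wage: MR·MP_H = w.
At H, Q = 7·√H. Substituting and solving: (153 − 28·√H)·3.5·H^(-1/2) = 9.1 gives H = 25.

H* = 25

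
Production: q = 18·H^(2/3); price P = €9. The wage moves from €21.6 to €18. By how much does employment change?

From P·MP_H = w with MP_H = 12·H^(-1/3), the labor demand is H(w) = (108/w)^(3).
At w = 21.6: H = 125. At w = 18: H = 216.
ΔH = 216 − 125 = 91.

ΔH = 91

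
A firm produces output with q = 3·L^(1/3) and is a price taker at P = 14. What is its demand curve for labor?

L(w) = (14/w)^(3/2)

MP_L = (1/3)·3·L^(-2/3) = L^(-2/3).
Setting P·MP_L = w: 14·L^(-2/3) = w.
Solving for L: L^(-2/3) = w/14, so L = (14/w)^(3/2).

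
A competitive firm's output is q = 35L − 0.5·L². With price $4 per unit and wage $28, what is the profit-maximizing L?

L* = 28

The marginal product of L is MP_L = 35 − L.
A price-taking firm hires until the value of the marginal product equals the wage: P·MP_L = w, so 4·(35 − L) = 28.
Then 35 − L = 7, giving L = 28.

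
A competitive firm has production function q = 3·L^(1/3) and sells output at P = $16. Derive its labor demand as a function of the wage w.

L(w) = (16/w)^(3/2)

MP_L = (1/3)·3·L^(-2/3) = L^(-2/3).
Setting P·MP_L = w: 16·L^(-2/3) = w.
Solving for L: L^(-2/3) = w/16, so L = (16/w)^(3/2).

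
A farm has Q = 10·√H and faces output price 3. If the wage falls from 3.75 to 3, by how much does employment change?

ΔH = 9

From P·MP_H = w with MP_H = 5·H^(-1/2), the labor demand is H(w) = (15/w)^(2).
At w = 3.75: H = 16. At w = 3: H = 25.
ΔH = 25 − 16 = 9.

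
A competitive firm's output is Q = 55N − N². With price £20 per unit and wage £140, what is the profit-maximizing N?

The marginal product of N is MP_N = 55 − 2N.
A price-taking firm hires until the value of the marginal product equals the wage: P·MP_N = w, so 20·(55 − 2N) = 140.
Then 55 − 2N = 7, giving N = 24.

N* = 24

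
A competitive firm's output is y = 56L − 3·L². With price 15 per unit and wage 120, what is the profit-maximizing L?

L* = 8

The marginal product of L is MP_L = 56 − 6L.
A price-taking firm hires until the value of the marginal product equals the wage: P·MP_L = w, so 15·(56 − 6L) = 120.
Then 56 − 6L = 8, giving L = 8.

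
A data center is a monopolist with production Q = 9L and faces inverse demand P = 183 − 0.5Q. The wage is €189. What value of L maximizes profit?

L* = 18

Marginal revenue from the inverse demand is MR = 183 − Q.
The marginal product is MP_L = 9.
A monopolist hires until marginal revenue product equals the wage: MR·MP_L = w.
(183 − 9L)·9 = 189, so L = 18.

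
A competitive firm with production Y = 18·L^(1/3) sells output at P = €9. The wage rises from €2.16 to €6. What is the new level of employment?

From P·MP_L = w with MP_L = 6·L^(-2/3), the labor demand is L(w) = (54/w)^(3/2).
At w = 2.16: L = 125. At w = 6: L = 27.

L* = 27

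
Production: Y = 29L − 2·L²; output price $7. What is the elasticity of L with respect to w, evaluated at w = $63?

From P·MP_L = w with MP_L = 29 − 4L, labor demand is L(w) = (29 − w/7)/4.
dL/dw = −1/(28) = -1/28.
At w = 63, L = 5, so ε = (dL/dw)·(w/L) = (-1/28)·(63/5) = -0.45.

ε = -0.45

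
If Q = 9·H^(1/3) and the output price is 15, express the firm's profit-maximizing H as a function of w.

H(w) = (45/w)^(3/2)

MP_H = (1/3)·9·H^(-2/3) = 3·H^(-2/3).
Setting P·MP_H = w: 45·H^(-2/3) = w.
Solving for H: H^(-2/3) = w/45, so H = (45/w)^(3/2).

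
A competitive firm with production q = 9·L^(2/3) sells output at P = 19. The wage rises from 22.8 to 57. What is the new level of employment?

From P·MP_L = w with MP_L = 6·L^(-1/3), the labor demand is L(w) = (114/w)^(3).
At w = 22.8: L = 125. At w = 57: L = 8.

L* = 8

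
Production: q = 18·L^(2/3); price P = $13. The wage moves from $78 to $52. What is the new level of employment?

From P·MP_L = w with MP_L = 12·L^(-1/3), the labor demand is L(w) = (156/w)^(3).
At w = 78: L = 8. At w = 52: L = 27.

L* = 27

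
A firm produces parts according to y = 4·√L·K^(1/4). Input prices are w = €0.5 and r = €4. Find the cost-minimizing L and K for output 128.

Cost minimization requires the marginal rate of technical substitution to equal the input-price ratio: MP_L/MP_K = w/r.
Here MP_L/MP_K = (1/2)·(K/L)/(1/4) = 2·(K/L). Setting this equal to 0.5/4 = 0.125 gives K = 0.0625L.
Substituting into y = 128: 4·L^(1/2)·(0.0625L)^(1/4) = 128.
Solving, L = 256 and K = 16.

L* = 256, K* = 16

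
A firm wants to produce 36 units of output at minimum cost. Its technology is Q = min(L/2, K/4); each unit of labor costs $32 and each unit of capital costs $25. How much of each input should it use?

With a fixed-proportions technology, the cost-minimizing bundle uses no slack in either input: L/2 = K/4 = Q.
So L = 2·36 = 72 and K = 4·36 = 144.

L* = 72, K* = 144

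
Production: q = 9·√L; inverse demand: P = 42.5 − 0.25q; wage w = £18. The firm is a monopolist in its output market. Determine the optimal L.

Marginal revenue from the inverse demand is MR = 42.5 − 0.5q.
The marginal product is MP_L = 4.5·L^(-1/2).
A monopolist hires until marginal revenue product equals the wage: MR·MP_L = w.
At L, q = 9·√L. Substituting and solving: (42.5 − 4.5·√L)·4.5·L^(-1/2) = 18 gives L = 25.

L* = 25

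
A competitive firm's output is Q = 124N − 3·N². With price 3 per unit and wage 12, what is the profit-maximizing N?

The marginal product of N is MP_N = 124 − 6N.
A price-taking firm hires until the value of the marginal product equals the wage: P·MP_N = w, so 3·(124 − 6N) = 12.
Then 124 − 6N = 4, giving N = 20.

N* = 20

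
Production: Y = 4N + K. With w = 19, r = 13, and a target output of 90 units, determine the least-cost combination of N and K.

The inputs are perfect substitutes, so the firm uses whichever has the lower cost per unit of output.
Cost per unit of output via N is 4.75; via K it is 13. N is cheaper.
Producing Y = 90 with N alone: N = 22.5, K = 0.

N* = 22.5, K* = 0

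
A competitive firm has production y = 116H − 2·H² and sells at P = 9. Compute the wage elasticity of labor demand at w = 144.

ε = -0.16

From P·MP_H = w with MP_H = 116 − 4H, labor demand is H(w) = (116 − w/9)/4.
dH/dw = −1/(36) = -1/36.
At w = 144, H = 25, so ε = (dH/dw)·(w/H) = (-1/36)·(144/25) = -0.16.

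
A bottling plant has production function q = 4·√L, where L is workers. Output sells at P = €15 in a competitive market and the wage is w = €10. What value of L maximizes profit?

L* = 9

MP_L = (1/2)·4·L^(-1/2) = 2·L^(-1/2).
Profit maximization for a price taker requires P·MP_L = w: 15·2·L^(-1/2) = 10.
So L^(-1/2) = 1/3, which gives L = 9.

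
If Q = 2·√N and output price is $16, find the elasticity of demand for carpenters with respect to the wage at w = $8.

MP_N = (1/2)·2·N^(-1/2), so P·MP_N = w gives 16·N^(-1/2) = w.
Solving, N(w) = (16/w)^(2). This is a constant-elasticity form: N ∝ w^(−2), so ε = −2.

ε = -2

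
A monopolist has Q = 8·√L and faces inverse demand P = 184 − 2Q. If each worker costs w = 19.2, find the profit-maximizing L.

Marginal revenue from the inverse demand is MR = 184 − 4Q.
The marginal product is MP_L = 4·L^(-1/2).
A monopolist hires until marginal revenue product equals the wage: MR·MP_L = w.
At L, Q = 8·√L. Substituting and solving: (184 − 32·√L)·4·L^(-1/2) = 19.2 gives L = 25.

L* = 25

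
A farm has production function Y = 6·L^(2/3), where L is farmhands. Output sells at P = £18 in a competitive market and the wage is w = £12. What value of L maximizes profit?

MP_L = (2/3)·6·L^(-1/3) = 4·L^(-1/3).
Profit maximization for a price taker requires P·MP_L = w: 18·4·L^(-1/3) = 12.
So L^(-1/3) = 1/6, which gives L = 216.

L* = 216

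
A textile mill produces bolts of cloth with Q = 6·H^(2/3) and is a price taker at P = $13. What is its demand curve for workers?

H(w) = 140608/w³

MP_H = (2/3)·6·H^(-1/3) = 4·H^(-1/3).
Setting P·MP_H = w: 52·H^(-1/3) = w.
Solving for H: H^(-1/3) = w/52, so H = (52/w)^(3).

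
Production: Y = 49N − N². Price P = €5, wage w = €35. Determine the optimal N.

N* = 21

The marginal product of N is MP_N = 49 − 2N.
A price-taking firm hires until the value of the marginal product equals the wage: P·MP_N = w, so 5·(49 − 2N) = 35.
Then 49 − 2N = 7, giving N = 21.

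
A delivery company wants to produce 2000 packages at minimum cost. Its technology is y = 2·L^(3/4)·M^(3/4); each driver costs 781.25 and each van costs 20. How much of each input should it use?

L* = 16, M* = 625

Cost minimization requires the marginal rate of technical substitution to equal the input-price ratio: MP_L/MP_M = w/r.
Here MP_L/MP_M = (3/4)·(M/L)/(3/4) = (M/L). Setting this equal to 781.25/20 = 39.0625 gives M = 39.0625L.
Substituting into y = 2000: 2·L^(3/4)·(39.0625L)^(3/4) = 2000.
Solving, L = 16 and M = 625.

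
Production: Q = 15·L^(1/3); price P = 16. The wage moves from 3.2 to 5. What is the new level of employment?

From P·MP_L = w with MP_L = 5·L^(-2/3), the labor demand is L(w) = (80/w)^(3/2).
At w = 3.2: L = 125. At w = 5: L = 64.

L* = 64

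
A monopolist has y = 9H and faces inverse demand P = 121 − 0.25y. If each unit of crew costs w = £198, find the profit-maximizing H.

H* = 22

Marginal revenue from the inverse demand is MR = 121 − 0.5y.
The marginal product is MP_H = 9.
A monopolist hires until marginal revenue product equals the wage: MR·MP_H = w.
(121 − 4.5H)·9 = 198, so H = 22.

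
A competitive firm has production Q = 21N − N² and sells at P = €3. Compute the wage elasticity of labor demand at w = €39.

ε = -1.625

From P·MP_N = w with MP_N = 21 − 2N, labor demand is N(w) = (21 − w/3)/2.
dN/dw = −1/(6) = -1/6.
At w = 39, N = 4, so ε = (dN/dw)·(w/N) = (-1/6)·(39/4) = -1.625.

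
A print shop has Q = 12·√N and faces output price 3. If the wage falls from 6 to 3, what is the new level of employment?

From P·MP_N = w with MP_N = 6·N^(-1/2), the labor demand is N(w) = (18/w)^(2).
At w = 6: N = 9. At w = 3: N = 36.

N* = 36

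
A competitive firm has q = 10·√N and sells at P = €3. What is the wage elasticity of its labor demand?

MP_N = (1/2)·10·N^(-1/2), so P·MP_N = w gives 15·N^(-1/2) = w.
Solving, N(w) = (15/w)^(2). This is a constant-elasticity form: N ∝ w^(−2), so ε = −2.

ε = -2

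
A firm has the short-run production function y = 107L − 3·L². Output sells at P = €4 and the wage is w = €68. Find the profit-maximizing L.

L* = 15

The marginal product of L is MP_L = 107 − 6L.
A price-taking firm hires until the value of the marginal product equals the wage: P·MP_L = w, so 4·(107 − 6L) = 68.
Then 107 − 6L = 17, giving L = 15.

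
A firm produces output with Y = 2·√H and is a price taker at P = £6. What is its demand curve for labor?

MP_H = (1/2)·2·H^(-1/2) = H^(-1/2).
Setting P·MP_H = w: 6·H^(-1/2) = w.
Solving for H: H^(-1/2) = w/6, so H = (6/w)^(2).

H(w) = 36/w²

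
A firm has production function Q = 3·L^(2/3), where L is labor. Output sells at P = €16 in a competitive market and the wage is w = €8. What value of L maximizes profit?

L* = 64

MP_L = (2/3)·3·L^(-1/3) = 2·L^(-1/3).
Profit maximization for a price taker requires P·MP_L = w: 16·2·L^(-1/3) = 8.
So L^(-1/3) = 0.25, which gives L = 64.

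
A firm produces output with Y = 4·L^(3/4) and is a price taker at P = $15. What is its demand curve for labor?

L(w) = 4100625/w^(4)

MP_L = (3/4)·4·L^(-1/4) = 3·L^(-1/4).
Setting P·MP_L = w: 45·L^(-1/4) = w.
Solving for L: L^(-1/4) = w/45, so L = (45/w)^(4).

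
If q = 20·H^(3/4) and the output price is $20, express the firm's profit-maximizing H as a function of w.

H(w) = (300/w)^(4)

MP_H = (3/4)·20·H^(-1/4) = 15·H^(-1/4).
Setting P·MP_H = w: 300·H^(-1/4) = w.
Solving for H: H^(-1/4) = w/300, so H = (300/w)^(4).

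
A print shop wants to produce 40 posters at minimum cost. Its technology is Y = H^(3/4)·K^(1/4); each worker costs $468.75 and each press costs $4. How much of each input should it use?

H* = 16, K* = 625

Cost minimization requires the marginal rate of technical substitution to equal the input-price ratio: MP_H/MP_K = w/r.
Here MP_H/MP_K = (3/4)·(K/H)/(1/4) = 3·(K/H). Setting this equal to 468.75/4 = 117.1875 gives K = 39.0625H.
Substituting into Y = 40: H^(3/4)·(39.0625H)^(1/4) = 40.
Solving, H = 16 and K = 625.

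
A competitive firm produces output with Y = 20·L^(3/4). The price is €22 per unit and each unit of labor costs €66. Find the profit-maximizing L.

L* = 625

MP_L = (3/4)·20·L^(-1/4) = 15·L^(-1/4).
Profit maximization for a price taker requires P·MP_L = w: 22·15·L^(-1/4) = 66.
So L^(-1/4) = 0.2, which gives L = 625.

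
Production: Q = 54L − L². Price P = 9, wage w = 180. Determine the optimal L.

The marginal product of L is MP_L = 54 − 2L.
A price-taking firm hires until the value of the marginal product equals the wage: P·MP_L = w, so 9·(54 − 2L) = 180.
Then 54 − 2L = 20, giving L = 17.

L* = 17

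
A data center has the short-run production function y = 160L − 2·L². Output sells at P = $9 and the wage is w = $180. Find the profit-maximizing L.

L* = 35

The marginal product of L is MP_L = 160 − 4L.
A price-taking firm hires until the value of the marginal product equals the wage: P·MP_L = w, so 9·(160 − 4L) = 180.
Then 160 − 4L = 20, giving L = 35.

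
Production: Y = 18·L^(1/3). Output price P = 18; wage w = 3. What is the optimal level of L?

MP_L = (1/3)·18·L^(-2/3) = 6·L^(-2/3).
Profit maximization for a price taker requires P·MP_L = w: 18·6·L^(-2/3) = 3.
So L^(-2/3) = 1/36, which gives L = 216.

L* = 216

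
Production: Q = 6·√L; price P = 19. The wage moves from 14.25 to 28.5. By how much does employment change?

ΔL = -12

From P·MP_L = w with MP_L = 3·L^(-1/2), the labor demand is L(w) = (57/w)^(2).
At w = 14.25: L = 16. At w = 28.5: L = 4.
ΔL = 4 − 16 = -12.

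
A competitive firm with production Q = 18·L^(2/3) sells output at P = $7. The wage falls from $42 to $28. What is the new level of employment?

From P·MP_L = w with MP_L = 12·L^(-1/3), the labor demand is L(w) = (84/w)^(3).
At w = 42: L = 8. At w = 28: L = 27.

L* = 27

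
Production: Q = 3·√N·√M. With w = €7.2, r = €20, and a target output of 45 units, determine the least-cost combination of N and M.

N* = 25, M* = 9

Cost minimization requires the marginal rate of technical substitution to equal the input-price ratio: MP_N/MP_M = w/r.
Here MP_N/MP_M = (1/2)·(M/N)/(1/2) = (M/N). Setting this equal to 7.2/20 = 0.36 gives M = 0.36N.
Substituting into Q = 45: 3·N^(1/2)·(0.36N)^(1/2) = 45.
Solving, N = 25 and M = 9.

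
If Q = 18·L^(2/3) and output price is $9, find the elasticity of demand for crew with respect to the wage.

MP_L = (2/3)·18·L^(-1/3), so P·MP_L = w gives 108·L^(-1/3) = w.
Solving, L(w) = (108/w)^(3). This is a constant-elasticity form: L ∝ w^(−3), so ε = −3.

ε = -3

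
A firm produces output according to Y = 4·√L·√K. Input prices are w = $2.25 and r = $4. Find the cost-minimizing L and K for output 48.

Cost minimization requires the marginal rate of technical substitution to equal the input-price ratio: MP_L/MP_K = w/r.
Here MP_L/MP_K = (1/2)·(K/L)/(1/2) = (K/L). Setting this equal to 2.25/4 = 0.5625 gives K = 0.5625L.
Substituting into Y = 48: 4·L^(1/2)·(0.5625L)^(1/2) = 48.
Solving, L = 16 and K = 9.

L* = 16, K* = 9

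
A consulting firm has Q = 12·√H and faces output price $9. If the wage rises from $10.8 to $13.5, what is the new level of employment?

From P·MP_H = w with MP_H = 6·H^(-1/2), the labor demand is H(w) = (54/w)^(2).
At w = 10.8: H = 25. At w = 13.5: H = 16.

H* = 16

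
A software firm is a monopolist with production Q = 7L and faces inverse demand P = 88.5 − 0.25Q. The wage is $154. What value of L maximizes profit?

L* = 19

Marginal revenue from the inverse demand is MR = 88.5 − 0.5Q.
The marginal product is MP_L = 7.
A monopolist hires until marginal revenue product equals the wage: MR·MP_L = w.
(88.5 − 3.5L)·7 = 154, so L = 19.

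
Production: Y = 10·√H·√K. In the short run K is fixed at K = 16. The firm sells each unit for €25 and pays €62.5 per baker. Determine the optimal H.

H* = 64

With K = 16, MP_H = (1/2)·10·H^(-1/2)·16^(1/2) = 20·H^(-1/2).
Profit maximization for a price taker requires P·MP_H = w: 25·20·H^(-1/2) = 62.5.
So H^(-1/2) = 0.125, which gives H = 64.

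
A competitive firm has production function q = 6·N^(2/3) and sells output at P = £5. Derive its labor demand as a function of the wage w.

N(w) = 8000/w³

MP_N = (2/3)·6·N^(-1/3) = 4·N^(-1/3).
Setting P·MP_N = w: 20·N^(-1/3) = w.
Solving for N: N^(-1/3) = w/20, so N = (20/w)^(3).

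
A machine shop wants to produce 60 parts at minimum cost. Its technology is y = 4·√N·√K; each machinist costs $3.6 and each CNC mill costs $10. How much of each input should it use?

N* = 25, K* = 9

Cost minimization requires the marginal rate of technical substitution to equal the input-price ratio: MP_N/MP_K = w/r.
Here MP_N/MP_K = (1/2)·(K/N)/(1/2) = (K/N). Setting this equal to 3.6/10 = 0.36 gives K = 0.36N.
Substituting into y = 60: 4·N^(1/2)·(0.36N)^(1/2) = 60.
Solving, N = 25 and K = 9.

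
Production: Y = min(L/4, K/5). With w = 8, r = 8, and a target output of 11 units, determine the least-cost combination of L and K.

L* = 44, K* = 55

With a fixed-proportions technology, the cost-minimizing bundle uses no slack in either input: L/4 = K/5 = Y.
So L = 4·11 = 44 and K = 5·11 = 55.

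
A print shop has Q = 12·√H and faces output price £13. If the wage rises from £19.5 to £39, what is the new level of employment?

H* = 4

From P·MP_H = w with MP_H = 6·H^(-1/2), the labor demand is H(w) = (78/w)^(2).
At w = 19.5: H = 16. At w = 39: H = 4.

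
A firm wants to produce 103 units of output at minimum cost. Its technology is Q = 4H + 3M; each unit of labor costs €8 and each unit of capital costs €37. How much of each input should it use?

H* = 25.75, M* = 0

The inputs are perfect substitutes, so the firm uses whichever has the lower cost per unit of output.
Cost per unit of output via H is w/4 = 2; via M it is r/3 = 37/3. H is cheaper.
Producing Q = 103 with H alone: H = 25.75, M = 0.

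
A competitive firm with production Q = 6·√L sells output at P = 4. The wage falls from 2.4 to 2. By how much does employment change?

From P·MP_L = w with MP_L = 3·L^(-1/2), the labor demand is L(w) = (12/w)^(2).
At w = 2.4: L = 25. At w = 2: L = 36.
ΔL = 36 − 25 = 11.

ΔL = 11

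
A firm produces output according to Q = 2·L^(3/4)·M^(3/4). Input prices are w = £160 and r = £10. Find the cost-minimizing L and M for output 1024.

L* = 16, M* = 256

Cost minimization requires the marginal rate of technical substitution to equal the input-price ratio: MP_L/MP_M = w/r.
Here MP_L/MP_M = (3/4)·(M/L)/(3/4) = (M/L). Setting this equal to 160/10 = 16 gives M = 16L.
Substituting into Q = 1024: 2·L^(3/4)·(16L)^(3/4) = 1024.
Solving, L = 16 and M = 256.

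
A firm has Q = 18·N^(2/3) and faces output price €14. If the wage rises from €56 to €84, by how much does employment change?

ΔN = -19

From P·MP_N = w with MP_N = 12·N^(-1/3), the labor demand is N(w) = (168/w)^(3).
At w = 56: N = 27. At w = 84: N = 8.
ΔN = 8 − 27 = -19.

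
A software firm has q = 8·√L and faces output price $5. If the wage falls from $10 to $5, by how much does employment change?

From P·MP_L = w with MP_L = 4·L^(-1/2), the labor demand is L(w) = (20/w)^(2).
At w = 10: L = 4. At w = 5: L = 16.
ΔL = 16 − 4 = 12.

ΔL = 12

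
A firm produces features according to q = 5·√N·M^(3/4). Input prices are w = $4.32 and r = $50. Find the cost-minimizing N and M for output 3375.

N* = 625, M* = 81

Cost minimization requires the marginal rate of technical substitution to equal the input-price ratio: MP_N/MP_M = w/r.
Here MP_N/MP_M = (1/2)·(M/N)/(3/4) = (2/3)·(M/N). Setting this equal to 4.32/50 = 0.0864 gives M = 0.1296N.
Substituting into q = 3375: 5·N^(1/2)·(0.1296N)^(3/4) = 3375.
Solving, N = 625 and M = 81.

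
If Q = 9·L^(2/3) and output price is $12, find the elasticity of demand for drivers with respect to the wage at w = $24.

MP_L = (2/3)·9·L^(-1/3), so P·MP_L = w gives 72·L^(-1/3) = w.
Solving, L(w) = (72/w)^(3). This is a constant-elasticity form: L ∝ w^(−3), so ε = −3.

ε = -3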